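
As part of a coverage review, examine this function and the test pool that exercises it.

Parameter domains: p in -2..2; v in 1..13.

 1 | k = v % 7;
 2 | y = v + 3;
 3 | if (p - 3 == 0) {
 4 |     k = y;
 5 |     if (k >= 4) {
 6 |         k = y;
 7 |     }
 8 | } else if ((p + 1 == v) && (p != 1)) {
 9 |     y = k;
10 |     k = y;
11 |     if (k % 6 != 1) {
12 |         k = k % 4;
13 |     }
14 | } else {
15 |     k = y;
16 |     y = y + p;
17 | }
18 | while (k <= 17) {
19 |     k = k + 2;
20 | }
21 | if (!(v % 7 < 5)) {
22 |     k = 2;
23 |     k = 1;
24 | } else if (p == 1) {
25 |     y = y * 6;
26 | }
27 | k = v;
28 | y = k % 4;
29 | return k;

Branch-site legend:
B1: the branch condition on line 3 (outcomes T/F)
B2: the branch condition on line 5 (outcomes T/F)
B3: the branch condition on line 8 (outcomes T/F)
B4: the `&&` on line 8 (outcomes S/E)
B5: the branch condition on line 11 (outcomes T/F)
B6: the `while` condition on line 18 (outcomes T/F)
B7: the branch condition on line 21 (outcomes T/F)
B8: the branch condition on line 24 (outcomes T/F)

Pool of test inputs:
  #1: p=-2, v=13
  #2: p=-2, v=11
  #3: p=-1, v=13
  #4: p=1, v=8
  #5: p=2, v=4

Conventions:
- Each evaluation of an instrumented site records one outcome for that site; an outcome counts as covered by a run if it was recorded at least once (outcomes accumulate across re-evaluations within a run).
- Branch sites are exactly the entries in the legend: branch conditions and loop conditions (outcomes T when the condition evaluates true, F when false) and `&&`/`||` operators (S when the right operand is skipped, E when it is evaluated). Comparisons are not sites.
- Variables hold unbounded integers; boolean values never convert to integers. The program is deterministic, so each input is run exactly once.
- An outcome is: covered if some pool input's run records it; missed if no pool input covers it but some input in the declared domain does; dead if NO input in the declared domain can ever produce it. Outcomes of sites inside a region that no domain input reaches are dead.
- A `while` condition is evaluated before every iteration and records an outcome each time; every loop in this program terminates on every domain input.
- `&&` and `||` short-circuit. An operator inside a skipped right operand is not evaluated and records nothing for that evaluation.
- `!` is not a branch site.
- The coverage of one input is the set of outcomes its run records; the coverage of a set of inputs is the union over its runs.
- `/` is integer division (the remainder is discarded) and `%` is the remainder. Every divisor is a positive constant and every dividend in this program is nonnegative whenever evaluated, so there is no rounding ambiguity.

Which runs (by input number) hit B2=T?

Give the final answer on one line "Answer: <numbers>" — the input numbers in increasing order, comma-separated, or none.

input #1 (p=-2, v=13): never hits B2=T
input #2 (p=-2, v=11): never hits B2=T
input #3 (p=-1, v=13): never hits B2=T
input #4 (p=1, v=8): never hits B2=T
input #5 (p=2, v=4): never hits B2=T

Answer: none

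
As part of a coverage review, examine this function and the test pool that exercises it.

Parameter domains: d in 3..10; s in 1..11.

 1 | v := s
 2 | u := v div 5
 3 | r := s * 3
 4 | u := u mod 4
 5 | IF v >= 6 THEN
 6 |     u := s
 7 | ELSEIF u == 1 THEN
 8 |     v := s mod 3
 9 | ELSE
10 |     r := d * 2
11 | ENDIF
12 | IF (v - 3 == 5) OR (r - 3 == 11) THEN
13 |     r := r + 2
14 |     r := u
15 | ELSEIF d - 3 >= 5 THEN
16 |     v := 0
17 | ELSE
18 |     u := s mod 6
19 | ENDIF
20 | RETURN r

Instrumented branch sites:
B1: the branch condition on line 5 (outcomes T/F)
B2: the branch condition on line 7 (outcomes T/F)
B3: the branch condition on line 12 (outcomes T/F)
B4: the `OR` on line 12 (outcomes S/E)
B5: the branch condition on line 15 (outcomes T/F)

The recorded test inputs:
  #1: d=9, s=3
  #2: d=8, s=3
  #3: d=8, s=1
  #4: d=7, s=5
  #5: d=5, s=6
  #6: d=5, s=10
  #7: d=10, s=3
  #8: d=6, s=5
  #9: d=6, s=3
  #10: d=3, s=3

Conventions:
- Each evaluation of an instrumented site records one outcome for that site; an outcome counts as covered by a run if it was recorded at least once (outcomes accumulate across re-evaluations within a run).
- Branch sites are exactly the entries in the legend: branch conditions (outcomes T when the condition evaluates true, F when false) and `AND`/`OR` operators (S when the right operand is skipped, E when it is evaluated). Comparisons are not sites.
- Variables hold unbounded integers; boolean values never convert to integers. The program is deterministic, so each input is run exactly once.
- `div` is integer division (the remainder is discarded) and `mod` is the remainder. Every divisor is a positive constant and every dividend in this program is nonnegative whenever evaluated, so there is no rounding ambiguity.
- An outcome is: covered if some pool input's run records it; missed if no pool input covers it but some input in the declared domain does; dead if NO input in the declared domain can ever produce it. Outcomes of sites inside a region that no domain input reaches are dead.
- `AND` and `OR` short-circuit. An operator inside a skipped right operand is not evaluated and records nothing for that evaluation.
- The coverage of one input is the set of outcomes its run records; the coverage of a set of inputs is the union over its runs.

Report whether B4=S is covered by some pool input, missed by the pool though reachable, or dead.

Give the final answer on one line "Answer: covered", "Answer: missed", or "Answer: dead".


no pool input records B4=S
but domain input (d=3, s=8) does record it -> reachable, so missed
Answer: missed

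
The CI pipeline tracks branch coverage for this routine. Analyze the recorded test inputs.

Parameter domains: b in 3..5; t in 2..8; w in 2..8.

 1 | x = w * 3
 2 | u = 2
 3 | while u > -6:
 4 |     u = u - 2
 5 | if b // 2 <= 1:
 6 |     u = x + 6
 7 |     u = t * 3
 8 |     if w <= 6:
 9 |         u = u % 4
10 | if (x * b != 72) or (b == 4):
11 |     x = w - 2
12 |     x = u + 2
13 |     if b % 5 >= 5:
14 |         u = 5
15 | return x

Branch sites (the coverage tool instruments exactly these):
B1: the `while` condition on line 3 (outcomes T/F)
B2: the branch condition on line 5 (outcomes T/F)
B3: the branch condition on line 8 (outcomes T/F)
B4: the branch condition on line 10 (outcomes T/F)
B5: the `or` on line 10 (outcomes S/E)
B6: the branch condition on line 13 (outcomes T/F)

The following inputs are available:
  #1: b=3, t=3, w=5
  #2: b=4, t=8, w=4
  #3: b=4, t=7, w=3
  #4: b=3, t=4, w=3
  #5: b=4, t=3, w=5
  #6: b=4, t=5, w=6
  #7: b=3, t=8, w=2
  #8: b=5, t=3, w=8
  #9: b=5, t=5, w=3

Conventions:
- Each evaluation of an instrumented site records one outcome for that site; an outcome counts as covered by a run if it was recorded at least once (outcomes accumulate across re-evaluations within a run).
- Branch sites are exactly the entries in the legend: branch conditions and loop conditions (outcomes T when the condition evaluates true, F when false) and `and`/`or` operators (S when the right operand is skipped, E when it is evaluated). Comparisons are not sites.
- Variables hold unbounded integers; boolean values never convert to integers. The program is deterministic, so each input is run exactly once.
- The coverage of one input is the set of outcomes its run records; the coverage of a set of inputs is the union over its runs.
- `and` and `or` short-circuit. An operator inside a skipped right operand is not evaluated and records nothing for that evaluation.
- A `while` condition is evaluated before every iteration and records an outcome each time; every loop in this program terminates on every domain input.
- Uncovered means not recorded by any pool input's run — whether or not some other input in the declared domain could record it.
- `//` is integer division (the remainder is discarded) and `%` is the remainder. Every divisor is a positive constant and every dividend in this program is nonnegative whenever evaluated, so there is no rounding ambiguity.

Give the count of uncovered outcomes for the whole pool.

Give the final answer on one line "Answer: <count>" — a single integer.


#1 (b=3, t=3, w=5) -> covered: B1=T, B1=F, B2=T, B3=T, B4=T, B5=S, B6=F
#2 (b=4, t=8, w=4) -> covered: B1=T, B1=F, B2=F, B4=T, B5=S, B6=F
#3 (b=4, t=7, w=3) -> covered: B1=T, B1=F, B2=F, B4=T, B5=S, B6=F
#4 (b=3, t=4, w=3) -> covered: B1=T, B1=F, B2=T, B3=T, B4=T, B5=S, B6=F
#5 (b=4, t=3, w=5) -> covered: B1=T, B1=F, B2=F, B4=T, B5=S, B6=F
#6 (b=4, t=5, w=6) -> covered: B1=T, B1=F, B2=F, B4=T, B5=E, B6=F
#7 (b=3, t=8, w=2) -> covered: B1=T, B1=F, B2=T, B3=T, B4=T, B5=S, B6=F
#8 (b=5, t=3, w=8) -> covered: B1=T, B1=F, B2=F, B4=T, B5=S, B6=F
#9 (b=5, t=5, w=3) -> covered: B1=T, B1=F, B2=F, B4=T, B5=S, B6=F
union over the pool: B1=T, B1=F, B2=T, B2=F, B3=T, B4=T, B5=S, B5=E, B6=F
uncovered (3 of 12): B3=F, B4=F, B6=T
Answer: 3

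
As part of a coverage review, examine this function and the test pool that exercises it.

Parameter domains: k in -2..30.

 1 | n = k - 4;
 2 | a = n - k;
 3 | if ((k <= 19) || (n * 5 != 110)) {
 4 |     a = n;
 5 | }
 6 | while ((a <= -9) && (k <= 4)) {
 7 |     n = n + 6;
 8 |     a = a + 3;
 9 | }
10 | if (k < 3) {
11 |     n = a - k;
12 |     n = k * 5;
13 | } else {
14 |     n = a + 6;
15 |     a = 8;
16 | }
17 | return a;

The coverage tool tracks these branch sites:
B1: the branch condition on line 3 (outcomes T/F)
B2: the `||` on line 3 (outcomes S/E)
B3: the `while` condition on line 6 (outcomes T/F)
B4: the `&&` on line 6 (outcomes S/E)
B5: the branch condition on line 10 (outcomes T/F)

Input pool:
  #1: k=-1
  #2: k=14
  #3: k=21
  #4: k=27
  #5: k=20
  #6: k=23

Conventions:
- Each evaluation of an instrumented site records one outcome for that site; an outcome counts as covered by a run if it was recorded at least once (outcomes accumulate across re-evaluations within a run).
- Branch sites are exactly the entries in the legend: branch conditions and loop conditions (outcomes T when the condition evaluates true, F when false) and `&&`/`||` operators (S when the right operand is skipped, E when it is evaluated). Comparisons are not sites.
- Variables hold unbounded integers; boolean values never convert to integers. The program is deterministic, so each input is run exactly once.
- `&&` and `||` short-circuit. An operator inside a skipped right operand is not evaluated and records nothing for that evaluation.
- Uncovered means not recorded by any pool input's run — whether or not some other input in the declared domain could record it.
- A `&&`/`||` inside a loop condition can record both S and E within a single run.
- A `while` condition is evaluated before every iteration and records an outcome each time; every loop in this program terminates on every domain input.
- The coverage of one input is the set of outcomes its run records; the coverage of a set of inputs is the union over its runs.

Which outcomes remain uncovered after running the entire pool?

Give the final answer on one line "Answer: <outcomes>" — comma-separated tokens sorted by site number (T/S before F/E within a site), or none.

#1 (k=-1) -> B2->S, B1->T, B4->S, B3->F, B5->T; covered: B1=T, B2=S, B3=F, B4=S, B5=T
#2 (k=14) -> B2->S, B1->T, B4->S, B3->F, B5->F; covered: B1=T, B2=S, B3=F, B4=S, B5=F
#3 (k=21) -> B2->E, B1->T, B4->S, B3->F, B5->F; covered: B1=T, B2=E, B3=F, B4=S, B5=F
#4 (k=27) -> B2->E, B1->T, B4->S, B3->F, B5->F; covered: B1=T, B2=E, B3=F, B4=S, B5=F
#5 (k=20) -> B2->E, B1->T, B4->S, B3->F, B5->F; covered: B1=T, B2=E, B3=F, B4=S, B5=F
#6 (k=23) -> B2->E, B1->T, B4->S, B3->F, B5->F; covered: B1=T, B2=E, B3=F, B4=S, B5=F
union over the pool: B1=T, B2=S, B2=E, B3=F, B4=S, B5=T, B5=F
uncovered (3 of 10): B1=F, B3=T, B4=E

Answer: B1=F, B3=T, B4=E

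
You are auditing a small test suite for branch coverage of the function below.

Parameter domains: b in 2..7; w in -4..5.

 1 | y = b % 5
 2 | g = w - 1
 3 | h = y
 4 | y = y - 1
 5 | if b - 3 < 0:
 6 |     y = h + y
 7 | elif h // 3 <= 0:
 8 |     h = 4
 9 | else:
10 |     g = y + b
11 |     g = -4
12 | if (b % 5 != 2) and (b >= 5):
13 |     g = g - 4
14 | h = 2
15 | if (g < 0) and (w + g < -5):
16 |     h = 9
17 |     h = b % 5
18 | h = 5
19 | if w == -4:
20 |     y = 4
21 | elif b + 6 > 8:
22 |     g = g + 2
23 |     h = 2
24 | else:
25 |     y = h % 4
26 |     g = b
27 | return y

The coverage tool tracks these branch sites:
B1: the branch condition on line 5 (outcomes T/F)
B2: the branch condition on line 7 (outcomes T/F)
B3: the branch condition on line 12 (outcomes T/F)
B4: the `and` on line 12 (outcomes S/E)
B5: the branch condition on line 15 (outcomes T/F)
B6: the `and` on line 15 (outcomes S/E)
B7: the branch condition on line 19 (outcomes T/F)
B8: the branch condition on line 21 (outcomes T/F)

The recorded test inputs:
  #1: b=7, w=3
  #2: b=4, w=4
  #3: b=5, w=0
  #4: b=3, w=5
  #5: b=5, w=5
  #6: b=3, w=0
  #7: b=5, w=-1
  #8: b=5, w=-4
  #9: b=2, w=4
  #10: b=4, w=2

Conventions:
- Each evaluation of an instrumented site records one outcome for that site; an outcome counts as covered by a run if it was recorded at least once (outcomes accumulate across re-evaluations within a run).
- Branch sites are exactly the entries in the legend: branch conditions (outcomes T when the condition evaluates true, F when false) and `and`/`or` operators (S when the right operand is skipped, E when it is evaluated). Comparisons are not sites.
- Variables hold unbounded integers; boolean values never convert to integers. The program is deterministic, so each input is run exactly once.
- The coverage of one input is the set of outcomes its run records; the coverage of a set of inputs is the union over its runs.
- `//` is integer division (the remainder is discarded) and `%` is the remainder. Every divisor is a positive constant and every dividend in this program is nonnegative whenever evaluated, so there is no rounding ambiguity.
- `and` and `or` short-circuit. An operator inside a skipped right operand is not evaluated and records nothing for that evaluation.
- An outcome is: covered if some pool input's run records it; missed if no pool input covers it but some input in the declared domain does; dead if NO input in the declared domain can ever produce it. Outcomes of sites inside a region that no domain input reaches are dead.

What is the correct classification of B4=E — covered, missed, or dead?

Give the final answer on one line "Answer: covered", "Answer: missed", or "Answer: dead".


B4=E is recorded by pool input(s) 2, 3, 4, 5, 6, 7, 8, 10 -> covered
Answer: covered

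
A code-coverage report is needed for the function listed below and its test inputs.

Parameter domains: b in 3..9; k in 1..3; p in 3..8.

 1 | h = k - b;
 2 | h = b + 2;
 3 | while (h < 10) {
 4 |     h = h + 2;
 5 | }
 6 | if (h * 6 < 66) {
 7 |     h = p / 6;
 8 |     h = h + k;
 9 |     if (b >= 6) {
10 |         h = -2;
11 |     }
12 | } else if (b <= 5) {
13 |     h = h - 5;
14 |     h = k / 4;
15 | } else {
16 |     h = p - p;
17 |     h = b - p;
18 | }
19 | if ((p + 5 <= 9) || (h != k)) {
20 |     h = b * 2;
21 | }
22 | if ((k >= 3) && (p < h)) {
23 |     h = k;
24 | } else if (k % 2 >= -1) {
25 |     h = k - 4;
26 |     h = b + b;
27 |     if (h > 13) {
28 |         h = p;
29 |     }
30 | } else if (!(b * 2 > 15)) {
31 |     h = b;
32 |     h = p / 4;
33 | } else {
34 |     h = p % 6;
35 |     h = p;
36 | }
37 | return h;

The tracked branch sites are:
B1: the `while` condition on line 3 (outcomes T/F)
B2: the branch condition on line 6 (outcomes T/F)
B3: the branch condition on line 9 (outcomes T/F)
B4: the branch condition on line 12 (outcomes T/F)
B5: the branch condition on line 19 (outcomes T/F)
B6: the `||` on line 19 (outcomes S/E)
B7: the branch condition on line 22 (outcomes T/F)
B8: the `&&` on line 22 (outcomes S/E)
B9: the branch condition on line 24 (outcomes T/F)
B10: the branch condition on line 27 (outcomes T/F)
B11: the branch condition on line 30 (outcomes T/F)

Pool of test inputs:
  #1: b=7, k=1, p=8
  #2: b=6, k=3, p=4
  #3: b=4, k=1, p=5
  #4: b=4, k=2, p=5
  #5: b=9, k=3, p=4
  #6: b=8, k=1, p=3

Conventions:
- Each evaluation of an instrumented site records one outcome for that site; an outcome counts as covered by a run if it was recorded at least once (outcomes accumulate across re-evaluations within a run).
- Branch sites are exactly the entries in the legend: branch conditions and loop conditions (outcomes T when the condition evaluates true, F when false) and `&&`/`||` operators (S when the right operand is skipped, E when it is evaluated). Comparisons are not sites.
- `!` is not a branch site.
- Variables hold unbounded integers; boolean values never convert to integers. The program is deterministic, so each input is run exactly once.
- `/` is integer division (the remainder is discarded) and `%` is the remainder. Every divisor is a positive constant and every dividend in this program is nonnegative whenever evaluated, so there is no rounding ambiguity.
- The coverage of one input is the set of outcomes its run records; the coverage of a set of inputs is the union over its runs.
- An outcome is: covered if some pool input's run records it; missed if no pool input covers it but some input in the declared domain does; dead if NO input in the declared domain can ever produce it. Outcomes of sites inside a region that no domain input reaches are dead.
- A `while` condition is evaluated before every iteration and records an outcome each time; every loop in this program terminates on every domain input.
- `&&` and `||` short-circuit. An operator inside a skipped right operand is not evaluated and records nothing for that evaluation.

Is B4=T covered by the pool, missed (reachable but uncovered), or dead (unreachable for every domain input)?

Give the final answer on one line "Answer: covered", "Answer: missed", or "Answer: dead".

no pool input records B4=T
but domain input (b=3, k=1, p=3) does record it -> reachable, so missed

Answer: missed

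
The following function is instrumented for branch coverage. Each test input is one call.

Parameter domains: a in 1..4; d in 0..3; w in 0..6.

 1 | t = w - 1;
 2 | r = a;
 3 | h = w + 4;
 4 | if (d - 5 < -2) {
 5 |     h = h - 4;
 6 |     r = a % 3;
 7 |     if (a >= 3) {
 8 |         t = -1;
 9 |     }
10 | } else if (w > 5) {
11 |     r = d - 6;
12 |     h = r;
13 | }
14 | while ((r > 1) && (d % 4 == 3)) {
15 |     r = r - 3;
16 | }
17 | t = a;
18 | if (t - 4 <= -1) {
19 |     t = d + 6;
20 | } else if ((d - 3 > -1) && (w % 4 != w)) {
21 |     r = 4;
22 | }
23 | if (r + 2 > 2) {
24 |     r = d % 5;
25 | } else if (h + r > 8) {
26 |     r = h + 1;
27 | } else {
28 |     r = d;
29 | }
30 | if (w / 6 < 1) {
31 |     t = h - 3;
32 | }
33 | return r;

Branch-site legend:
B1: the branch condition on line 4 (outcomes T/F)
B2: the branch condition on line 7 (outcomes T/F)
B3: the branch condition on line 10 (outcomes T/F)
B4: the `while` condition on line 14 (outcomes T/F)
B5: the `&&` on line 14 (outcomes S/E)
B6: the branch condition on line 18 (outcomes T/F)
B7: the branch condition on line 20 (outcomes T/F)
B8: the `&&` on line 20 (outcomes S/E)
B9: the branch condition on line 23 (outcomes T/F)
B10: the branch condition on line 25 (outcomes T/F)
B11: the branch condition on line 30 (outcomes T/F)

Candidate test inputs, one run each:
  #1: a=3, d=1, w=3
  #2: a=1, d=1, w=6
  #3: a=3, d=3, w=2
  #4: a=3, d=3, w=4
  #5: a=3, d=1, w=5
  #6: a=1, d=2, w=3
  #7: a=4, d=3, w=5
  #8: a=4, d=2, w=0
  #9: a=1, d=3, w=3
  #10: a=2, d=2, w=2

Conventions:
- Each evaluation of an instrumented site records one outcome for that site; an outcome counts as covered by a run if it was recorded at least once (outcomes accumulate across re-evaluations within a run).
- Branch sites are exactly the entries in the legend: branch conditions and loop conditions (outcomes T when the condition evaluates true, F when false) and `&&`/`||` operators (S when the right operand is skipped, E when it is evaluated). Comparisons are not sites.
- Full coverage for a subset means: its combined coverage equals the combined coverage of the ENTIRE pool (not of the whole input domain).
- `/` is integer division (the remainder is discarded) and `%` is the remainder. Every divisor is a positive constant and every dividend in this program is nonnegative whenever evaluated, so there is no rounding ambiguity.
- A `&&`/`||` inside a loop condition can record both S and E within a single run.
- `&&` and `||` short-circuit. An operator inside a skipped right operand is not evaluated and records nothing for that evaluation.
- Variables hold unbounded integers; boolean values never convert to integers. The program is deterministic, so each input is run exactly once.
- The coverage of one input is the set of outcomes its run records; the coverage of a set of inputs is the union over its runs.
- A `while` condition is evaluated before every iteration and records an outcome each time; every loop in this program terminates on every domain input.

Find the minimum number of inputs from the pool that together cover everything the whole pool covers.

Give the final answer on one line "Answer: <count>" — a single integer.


test 1 (a=3, d=1, w=3) fires B1->T, B2->T, B5->S, B4->F, B6->T, B9->F, B10->F, B11->T; hits B1=T, B2=T, B4=F, B5=S, B6=T, B9=F, B10=F, B11=T
test 2 (a=1, d=1, w=6) fires B1->T, B2->F, B5->S, B4->F, B6->T, B9->T, B11->F; hits B1=T, B2=F, B4=F, B5=S, B6=T, B9=T, B11=F
test 3 (a=3, d=3, w=2) fires B1->F, B3->F, B5->E, B4->T, B5->S, B4->F, B6->T, B9->F, B10->F, B11->T; hits B1=F, B3=F, B4=T, B4=F, B5=S, B5=E, B6=T, B9=F, B10=F, B11=T
test 4 (a=3, d=3, w=4) fires B1->F, B3->F, B5->E, B4->T, B5->S, B4->F, B6->T, B9->F, B10->F, B11->T; hits B1=F, B3=F, B4=T, B4=F, B5=S, B5=E, B6=T, B9=F, B10=F, B11=T
test 5 (a=3, d=1, w=5) fires B1->T, B2->T, B5->S, B4->F, B6->T, B9->F, B10->F, B11->T; hits B1=T, B2=T, B4=F, B5=S, B6=T, B9=F, B10=F, B11=T
test 6 (a=1, d=2, w=3) fires B1->T, B2->F, B5->S, B4->F, B6->T, B9->T, B11->T; hits B1=T, B2=F, B4=F, B5=S, B6=T, B9=T, B11=T
test 7 (a=4, d=3, w=5) fires B1->F, B3->F, B5->E, B4->T, B5->S, B4->F, B6->F, B8->E, B7->T, B9->T, B11->T; hits B1=F, B3=F, B4=T, B4=F, B5=S, B5=E, B6=F, B7=T, B8=E, B9=T, B11=T
test 8 (a=4, d=2, w=0) fires B1->T, B2->T, B5->S, B4->F, B6->F, B8->S, B7->F, B9->T, B11->T; hits B1=T, B2=T, B4=F, B5=S, B6=F, B7=F, B8=S, B9=T, B11=T
test 9 (a=1, d=3, w=3) fires B1->F, B3->F, B5->S, B4->F, B6->T, B9->T, B11->T; hits B1=F, B3=F, B4=F, B5=S, B6=T, B9=T, B11=T
test 10 (a=2, d=2, w=2) fires B1->T, B2->F, B5->E, B4->F, B6->T, B9->T, B11->T; hits B1=T, B2=F, B4=F, B5=E, B6=T, B9=T, B11=T
the full pool covers 20 outcomes: B1=T, B1=F, B2=T, B2=F, B3=F, B4=T, B4=F, B5=S, B5=E, B6=T, B6=F, B7=T, B7=F, B8=S, B8=E, B9=T, B9=F, B10=F, B11=T, B11=F
checked all size-1 subsets: none covers 20 outcomes (max 11/20)
checked all size-2 subsets: none covers 20 outcomes (max 16/20)
checked all size-3 subsets: none covers 20 outcomes (max 18/20)
at size 4, {1, 2, 7, 8} reaches all 20 outcomes; every lexicographically earlier size-4 subset fails
Answer: 4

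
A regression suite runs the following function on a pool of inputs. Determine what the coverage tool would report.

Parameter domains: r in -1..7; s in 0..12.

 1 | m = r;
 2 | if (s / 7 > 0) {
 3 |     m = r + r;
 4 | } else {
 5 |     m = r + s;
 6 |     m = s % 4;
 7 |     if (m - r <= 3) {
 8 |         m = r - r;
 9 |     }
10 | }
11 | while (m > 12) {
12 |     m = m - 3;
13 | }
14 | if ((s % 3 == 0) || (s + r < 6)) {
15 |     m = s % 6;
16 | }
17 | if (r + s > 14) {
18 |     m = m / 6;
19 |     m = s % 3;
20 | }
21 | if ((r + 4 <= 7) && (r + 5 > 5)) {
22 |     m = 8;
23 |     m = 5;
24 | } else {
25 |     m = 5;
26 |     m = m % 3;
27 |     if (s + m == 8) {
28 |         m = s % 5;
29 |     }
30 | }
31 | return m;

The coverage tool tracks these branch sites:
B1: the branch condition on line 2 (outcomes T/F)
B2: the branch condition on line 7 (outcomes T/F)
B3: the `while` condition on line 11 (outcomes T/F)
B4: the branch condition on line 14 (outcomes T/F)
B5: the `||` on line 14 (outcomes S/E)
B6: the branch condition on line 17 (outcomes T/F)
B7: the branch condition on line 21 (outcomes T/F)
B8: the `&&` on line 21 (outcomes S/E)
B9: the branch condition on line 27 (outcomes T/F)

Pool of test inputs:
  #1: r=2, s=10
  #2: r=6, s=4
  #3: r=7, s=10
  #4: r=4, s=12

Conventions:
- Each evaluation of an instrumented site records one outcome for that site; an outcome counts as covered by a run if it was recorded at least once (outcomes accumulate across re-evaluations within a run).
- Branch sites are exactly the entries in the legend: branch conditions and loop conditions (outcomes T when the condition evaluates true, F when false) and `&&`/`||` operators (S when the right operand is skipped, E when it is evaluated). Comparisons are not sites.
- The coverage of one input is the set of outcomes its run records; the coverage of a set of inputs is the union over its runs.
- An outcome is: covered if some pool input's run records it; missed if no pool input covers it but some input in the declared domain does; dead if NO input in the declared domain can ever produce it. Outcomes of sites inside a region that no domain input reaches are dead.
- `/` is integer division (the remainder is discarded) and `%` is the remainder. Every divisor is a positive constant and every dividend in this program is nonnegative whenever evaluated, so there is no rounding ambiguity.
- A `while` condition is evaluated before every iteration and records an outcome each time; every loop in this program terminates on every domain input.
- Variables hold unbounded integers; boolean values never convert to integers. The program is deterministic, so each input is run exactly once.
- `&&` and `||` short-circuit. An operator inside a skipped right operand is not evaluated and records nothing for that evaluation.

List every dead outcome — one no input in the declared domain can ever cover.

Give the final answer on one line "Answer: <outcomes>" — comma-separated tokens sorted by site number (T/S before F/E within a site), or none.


running all 117 domain inputs and tallying outcomes:
  reachable outcomes have witnesses, e.g. B1=T (e.g. r=-1, s=7), B1=F (e.g. r=-1, s=0), B2=T (e.g. r=-1, s=0), B2=F (e.g. r=-1, s=3)
Answer: none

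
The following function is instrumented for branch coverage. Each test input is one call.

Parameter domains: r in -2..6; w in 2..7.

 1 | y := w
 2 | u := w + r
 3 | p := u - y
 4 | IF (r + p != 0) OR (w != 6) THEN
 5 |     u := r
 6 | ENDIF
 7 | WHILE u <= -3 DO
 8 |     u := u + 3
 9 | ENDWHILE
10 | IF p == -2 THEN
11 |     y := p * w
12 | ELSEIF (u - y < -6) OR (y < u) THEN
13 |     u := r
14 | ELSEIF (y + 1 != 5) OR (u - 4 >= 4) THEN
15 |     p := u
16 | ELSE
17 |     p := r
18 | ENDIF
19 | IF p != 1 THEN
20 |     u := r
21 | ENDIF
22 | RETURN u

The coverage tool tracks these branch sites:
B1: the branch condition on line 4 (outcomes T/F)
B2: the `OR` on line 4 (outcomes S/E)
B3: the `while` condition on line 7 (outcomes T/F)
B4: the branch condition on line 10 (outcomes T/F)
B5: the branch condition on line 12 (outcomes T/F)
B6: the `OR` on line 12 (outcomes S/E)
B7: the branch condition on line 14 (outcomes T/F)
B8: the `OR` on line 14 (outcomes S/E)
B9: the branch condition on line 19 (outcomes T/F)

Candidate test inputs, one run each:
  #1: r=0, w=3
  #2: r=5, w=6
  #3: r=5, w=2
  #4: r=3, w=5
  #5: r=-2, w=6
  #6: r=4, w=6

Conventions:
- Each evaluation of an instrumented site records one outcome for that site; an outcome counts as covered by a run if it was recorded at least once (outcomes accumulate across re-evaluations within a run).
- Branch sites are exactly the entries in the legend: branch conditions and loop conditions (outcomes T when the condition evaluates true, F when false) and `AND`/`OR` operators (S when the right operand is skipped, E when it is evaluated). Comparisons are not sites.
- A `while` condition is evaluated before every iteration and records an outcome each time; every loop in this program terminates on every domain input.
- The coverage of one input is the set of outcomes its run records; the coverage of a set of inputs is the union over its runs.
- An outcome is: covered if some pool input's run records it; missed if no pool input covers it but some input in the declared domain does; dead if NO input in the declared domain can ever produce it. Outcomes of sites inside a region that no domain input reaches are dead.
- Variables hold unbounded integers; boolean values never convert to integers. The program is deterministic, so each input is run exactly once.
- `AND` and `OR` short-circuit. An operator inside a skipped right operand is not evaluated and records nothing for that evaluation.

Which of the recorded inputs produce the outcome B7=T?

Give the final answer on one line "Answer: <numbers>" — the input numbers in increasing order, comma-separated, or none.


input #1 (r=0, w=3): covers B7=T
input #2 (r=5, w=6): covers B7=T
input #3 (r=5, w=2): misses B7=T
input #4 (r=3, w=5): covers B7=T
input #5 (r=-2, w=6): misses B7=T
input #6 (r=4, w=6): covers B7=T
Answer: 1, 2, 4, 6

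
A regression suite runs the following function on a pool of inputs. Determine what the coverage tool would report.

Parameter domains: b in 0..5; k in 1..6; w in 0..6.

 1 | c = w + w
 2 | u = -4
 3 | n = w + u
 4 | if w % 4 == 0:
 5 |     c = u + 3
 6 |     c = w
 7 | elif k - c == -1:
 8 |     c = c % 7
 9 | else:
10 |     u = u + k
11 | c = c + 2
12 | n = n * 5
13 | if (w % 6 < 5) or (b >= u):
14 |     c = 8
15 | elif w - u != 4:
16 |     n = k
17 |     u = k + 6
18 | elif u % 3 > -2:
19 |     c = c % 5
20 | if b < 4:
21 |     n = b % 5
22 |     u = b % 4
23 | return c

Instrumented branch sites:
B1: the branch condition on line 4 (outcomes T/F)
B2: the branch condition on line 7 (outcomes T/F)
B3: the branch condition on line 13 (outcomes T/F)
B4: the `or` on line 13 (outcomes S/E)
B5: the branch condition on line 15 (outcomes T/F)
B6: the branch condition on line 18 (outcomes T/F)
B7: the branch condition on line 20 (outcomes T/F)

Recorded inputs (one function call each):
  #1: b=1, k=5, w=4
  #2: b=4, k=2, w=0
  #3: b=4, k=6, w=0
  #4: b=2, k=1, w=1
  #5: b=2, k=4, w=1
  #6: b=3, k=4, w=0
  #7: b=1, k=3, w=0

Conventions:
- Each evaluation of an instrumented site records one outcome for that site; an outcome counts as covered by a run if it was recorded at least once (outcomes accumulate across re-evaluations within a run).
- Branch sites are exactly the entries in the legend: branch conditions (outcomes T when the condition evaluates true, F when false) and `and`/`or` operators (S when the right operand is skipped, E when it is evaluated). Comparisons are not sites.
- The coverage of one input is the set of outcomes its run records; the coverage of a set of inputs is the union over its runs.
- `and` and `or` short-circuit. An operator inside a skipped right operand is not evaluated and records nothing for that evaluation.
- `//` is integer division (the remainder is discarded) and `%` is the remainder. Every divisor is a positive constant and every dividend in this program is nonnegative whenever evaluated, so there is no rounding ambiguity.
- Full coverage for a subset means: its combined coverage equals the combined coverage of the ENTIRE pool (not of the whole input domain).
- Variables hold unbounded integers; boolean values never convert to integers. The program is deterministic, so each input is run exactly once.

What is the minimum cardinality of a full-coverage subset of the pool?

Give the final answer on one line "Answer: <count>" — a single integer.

run #1 (b=1, k=5, w=4) runs B1->T, B4->S, B3->T, B7->T; records B1=T, B3=T, B4=S, B7=T
run #2 (b=4, k=2, w=0) runs B1->T, B4->S, B3->T, B7->F; records B1=T, B3=T, B4=S, B7=F
run #3 (b=4, k=6, w=0) runs B1->T, B4->S, B3->T, B7->F; records B1=T, B3=T, B4=S, B7=F
run #4 (b=2, k=1, w=1) runs B1->F, B2->T, B4->S, B3->T, B7->T; records B1=F, B2=T, B3=T, B4=S, B7=T
run #5 (b=2, k=4, w=1) runs B1->F, B2->F, B4->S, B3->T, B7->T; records B1=F, B2=F, B3=T, B4=S, B7=T
run #6 (b=3, k=4, w=0) runs B1->T, B4->S, B3->T, B7->T; records B1=T, B3=T, B4=S, B7=T
run #7 (b=1, k=3, w=0) runs B1->T, B4->S, B3->T, B7->T; records B1=T, B3=T, B4=S, B7=T
together the pool reaches 8 outcomes: B1=T, B1=F, B2=T, B2=F, B3=T, B4=S, B7=T, B7=F
size 1 is not enough: best union over all size-1 subsets is 5/8
size 2 is not enough: best union over all size-2 subsets is 7/8
at size 3, {2, 4, 5} reaches all 8 outcomes; every lexicographically earlier size-3 subset fails

Answer: 3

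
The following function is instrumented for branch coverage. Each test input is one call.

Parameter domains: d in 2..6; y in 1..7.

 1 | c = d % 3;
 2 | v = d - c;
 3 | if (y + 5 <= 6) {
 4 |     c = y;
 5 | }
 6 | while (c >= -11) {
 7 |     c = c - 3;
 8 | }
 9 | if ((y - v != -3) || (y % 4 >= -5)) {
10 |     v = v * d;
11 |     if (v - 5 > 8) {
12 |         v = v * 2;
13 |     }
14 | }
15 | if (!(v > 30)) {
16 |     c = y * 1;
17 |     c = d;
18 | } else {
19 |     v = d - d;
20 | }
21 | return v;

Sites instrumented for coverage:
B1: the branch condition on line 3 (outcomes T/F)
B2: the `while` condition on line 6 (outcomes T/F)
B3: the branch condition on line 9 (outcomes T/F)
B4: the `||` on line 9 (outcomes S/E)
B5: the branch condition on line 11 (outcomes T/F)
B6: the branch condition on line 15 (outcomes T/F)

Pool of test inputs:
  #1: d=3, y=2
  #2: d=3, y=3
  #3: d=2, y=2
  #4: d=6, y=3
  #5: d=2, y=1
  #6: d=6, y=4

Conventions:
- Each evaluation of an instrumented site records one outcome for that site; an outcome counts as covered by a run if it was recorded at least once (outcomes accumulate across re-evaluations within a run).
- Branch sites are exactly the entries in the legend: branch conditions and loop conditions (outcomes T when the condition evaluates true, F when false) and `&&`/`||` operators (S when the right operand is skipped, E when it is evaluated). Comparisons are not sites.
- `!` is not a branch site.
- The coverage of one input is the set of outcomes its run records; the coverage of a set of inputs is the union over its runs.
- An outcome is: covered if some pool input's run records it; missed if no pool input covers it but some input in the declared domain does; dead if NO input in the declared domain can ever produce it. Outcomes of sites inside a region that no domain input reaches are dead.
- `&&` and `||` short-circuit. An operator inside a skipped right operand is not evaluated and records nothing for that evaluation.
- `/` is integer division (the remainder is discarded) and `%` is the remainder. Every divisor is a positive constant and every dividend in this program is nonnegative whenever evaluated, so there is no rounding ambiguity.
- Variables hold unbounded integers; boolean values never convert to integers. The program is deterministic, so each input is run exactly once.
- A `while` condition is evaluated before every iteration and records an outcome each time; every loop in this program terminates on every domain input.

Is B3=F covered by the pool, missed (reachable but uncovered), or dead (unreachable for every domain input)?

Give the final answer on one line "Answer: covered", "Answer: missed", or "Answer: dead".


no pool input records B3=F
checking all 35 inputs in the declared domain: B3=F is never recorded -> dead
Answer: dead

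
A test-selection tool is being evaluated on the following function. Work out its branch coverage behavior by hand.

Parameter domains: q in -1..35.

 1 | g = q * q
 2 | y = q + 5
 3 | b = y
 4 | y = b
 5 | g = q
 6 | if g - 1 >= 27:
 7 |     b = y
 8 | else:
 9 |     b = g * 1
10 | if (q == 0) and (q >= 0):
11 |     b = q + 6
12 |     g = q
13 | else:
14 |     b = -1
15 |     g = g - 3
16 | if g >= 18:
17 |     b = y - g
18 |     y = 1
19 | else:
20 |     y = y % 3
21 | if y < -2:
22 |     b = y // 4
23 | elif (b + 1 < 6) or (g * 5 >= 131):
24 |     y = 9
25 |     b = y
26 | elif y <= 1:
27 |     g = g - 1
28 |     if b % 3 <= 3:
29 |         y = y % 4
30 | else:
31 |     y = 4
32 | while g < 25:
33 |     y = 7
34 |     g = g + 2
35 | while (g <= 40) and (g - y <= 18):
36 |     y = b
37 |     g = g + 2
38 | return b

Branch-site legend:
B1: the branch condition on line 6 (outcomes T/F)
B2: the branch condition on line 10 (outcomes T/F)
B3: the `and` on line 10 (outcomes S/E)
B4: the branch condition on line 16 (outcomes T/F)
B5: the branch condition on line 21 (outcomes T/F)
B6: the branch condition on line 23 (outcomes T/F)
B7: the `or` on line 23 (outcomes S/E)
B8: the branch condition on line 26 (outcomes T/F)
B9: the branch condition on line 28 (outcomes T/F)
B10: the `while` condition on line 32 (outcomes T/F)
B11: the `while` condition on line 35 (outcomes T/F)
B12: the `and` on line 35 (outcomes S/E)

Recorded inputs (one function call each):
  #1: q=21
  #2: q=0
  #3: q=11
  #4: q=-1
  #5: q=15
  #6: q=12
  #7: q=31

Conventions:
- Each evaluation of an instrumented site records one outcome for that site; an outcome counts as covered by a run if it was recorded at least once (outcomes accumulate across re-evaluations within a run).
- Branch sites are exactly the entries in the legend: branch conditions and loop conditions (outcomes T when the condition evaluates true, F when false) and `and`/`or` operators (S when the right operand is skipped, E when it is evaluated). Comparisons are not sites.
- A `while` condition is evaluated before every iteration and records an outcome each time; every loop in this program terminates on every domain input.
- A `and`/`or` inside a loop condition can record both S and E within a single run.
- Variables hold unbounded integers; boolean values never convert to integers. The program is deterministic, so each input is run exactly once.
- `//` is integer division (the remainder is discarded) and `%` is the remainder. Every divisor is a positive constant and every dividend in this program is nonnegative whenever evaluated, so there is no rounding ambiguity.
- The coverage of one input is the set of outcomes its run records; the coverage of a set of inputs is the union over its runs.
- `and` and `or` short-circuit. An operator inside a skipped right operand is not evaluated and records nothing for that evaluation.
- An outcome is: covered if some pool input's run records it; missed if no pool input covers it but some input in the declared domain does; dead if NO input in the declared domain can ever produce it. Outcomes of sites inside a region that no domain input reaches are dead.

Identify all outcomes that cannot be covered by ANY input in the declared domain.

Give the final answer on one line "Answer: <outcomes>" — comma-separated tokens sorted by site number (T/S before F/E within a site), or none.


exhaustive pass over the 37-input domain:
  B5=T: never recorded by any domain input -> dead
  B9=F: never recorded by any domain input -> dead
  B12=S: never recorded by any domain input -> dead
  reachable outcomes have witnesses, e.g. B1=T (e.g. q=28), B1=F (e.g. q=-1), B2=T (e.g. q=0), B2=F (e.g. q=-1)
Answer: B5=T, B9=F, B12=S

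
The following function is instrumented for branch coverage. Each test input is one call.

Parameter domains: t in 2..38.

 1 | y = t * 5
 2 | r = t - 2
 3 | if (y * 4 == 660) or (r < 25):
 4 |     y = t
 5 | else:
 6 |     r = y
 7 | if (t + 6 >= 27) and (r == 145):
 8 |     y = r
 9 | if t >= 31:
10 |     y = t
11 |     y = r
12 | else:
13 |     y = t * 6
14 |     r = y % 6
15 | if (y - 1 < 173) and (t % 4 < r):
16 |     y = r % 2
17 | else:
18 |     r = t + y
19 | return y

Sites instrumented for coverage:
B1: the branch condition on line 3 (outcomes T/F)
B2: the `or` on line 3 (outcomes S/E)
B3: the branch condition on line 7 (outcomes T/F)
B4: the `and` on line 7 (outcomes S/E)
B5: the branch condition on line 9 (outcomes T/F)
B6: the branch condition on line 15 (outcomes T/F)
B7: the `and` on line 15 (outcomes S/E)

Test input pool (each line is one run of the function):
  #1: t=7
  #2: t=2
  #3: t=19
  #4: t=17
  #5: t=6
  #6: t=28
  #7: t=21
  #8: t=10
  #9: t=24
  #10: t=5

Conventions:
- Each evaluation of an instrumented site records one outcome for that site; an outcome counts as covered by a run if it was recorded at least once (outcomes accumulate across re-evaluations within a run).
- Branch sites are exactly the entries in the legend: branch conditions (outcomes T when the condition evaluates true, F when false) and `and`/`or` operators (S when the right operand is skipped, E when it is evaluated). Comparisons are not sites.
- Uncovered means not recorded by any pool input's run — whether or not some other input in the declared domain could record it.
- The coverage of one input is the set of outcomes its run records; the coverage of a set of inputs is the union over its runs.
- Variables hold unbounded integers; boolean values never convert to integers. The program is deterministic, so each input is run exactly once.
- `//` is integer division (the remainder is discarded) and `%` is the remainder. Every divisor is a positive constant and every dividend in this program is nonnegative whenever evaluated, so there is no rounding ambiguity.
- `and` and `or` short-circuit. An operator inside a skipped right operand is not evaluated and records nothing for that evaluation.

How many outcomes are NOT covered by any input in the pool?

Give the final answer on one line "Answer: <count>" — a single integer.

#1 (t=7) -> B2->E, B1->T, B4->S, B3->F, B5->F, B7->E, B6->F; covered: B1=T, B2=E, B3=F, B4=S, B5=F, B6=F, B7=E
#2 (t=2) -> B2->E, B1->T, B4->S, B3->F, B5->F, B7->E, B6->F; covered: B1=T, B2=E, B3=F, B4=S, B5=F, B6=F, B7=E
#3 (t=19) -> B2->E, B1->T, B4->S, B3->F, B5->F, B7->E, B6->F; covered: B1=T, B2=E, B3=F, B4=S, B5=F, B6=F, B7=E
#4 (t=17) -> B2->E, B1->T, B4->S, B3->F, B5->F, B7->E, B6->F; covered: B1=T, B2=E, B3=F, B4=S, B5=F, B6=F, B7=E
#5 (t=6) -> B2->E, B1->T, B4->S, B3->F, B5->F, B7->E, B6->F; covered: B1=T, B2=E, B3=F, B4=S, B5=F, B6=F, B7=E
#6 (t=28) -> B2->E, B1->F, B4->E, B3->F, B5->F, B7->E, B6->F; covered: B1=F, B2=E, B3=F, B4=E, B5=F, B6=F, B7=E
#7 (t=21) -> B2->E, B1->T, B4->E, B3->F, B5->F, B7->E, B6->F; covered: B1=T, B2=E, B3=F, B4=E, B5=F, B6=F, B7=E
#8 (t=10) -> B2->E, B1->T, B4->S, B3->F, B5->F, B7->E, B6->F; covered: B1=T, B2=E, B3=F, B4=S, B5=F, B6=F, B7=E
#9 (t=24) -> B2->E, B1->T, B4->E, B3->F, B5->F, B7->E, B6->F; covered: B1=T, B2=E, B3=F, B4=E, B5=F, B6=F, B7=E
#10 (t=5) -> B2->E, B1->T, B4->S, B3->F, B5->F, B7->E, B6->F; covered: B1=T, B2=E, B3=F, B4=S, B5=F, B6=F, B7=E
union over the pool: B1=T, B1=F, B2=E, B3=F, B4=S, B4=E, B5=F, B6=F, B7=E
uncovered (5 of 14): B2=S, B3=T, B5=T, B6=T, B7=S

Answer: 5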